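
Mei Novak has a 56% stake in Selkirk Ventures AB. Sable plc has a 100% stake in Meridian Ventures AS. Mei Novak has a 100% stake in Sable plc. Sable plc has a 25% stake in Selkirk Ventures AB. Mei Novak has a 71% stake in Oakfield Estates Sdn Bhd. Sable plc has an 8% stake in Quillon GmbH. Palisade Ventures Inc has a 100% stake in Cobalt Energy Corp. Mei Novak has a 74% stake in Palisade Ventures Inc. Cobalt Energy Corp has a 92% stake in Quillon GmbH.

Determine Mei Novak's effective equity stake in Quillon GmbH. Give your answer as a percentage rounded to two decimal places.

76.08%

Mei reaches Quillon along 2 paths.
Via Palisade → Cobalt: 74% × 100% × 92% = 68.08%.
Via Sable: 100% × 8% = 8%.
Total: 68.08% + 8% = 76.08%.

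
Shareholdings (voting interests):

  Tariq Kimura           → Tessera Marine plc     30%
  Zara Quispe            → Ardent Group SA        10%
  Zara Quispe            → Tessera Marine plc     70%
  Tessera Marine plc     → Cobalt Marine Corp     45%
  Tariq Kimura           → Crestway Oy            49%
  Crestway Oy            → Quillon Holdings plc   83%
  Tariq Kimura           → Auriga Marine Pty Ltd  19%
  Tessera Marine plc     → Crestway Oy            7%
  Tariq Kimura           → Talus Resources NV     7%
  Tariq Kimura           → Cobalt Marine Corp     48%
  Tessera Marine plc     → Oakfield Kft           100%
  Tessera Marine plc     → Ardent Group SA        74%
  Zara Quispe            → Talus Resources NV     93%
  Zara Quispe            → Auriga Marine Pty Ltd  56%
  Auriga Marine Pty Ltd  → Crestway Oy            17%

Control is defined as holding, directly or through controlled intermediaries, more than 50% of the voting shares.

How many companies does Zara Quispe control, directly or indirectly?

5

Zara holds 93% of Talus, so Zara controls Talus.
Zara holds 56% of Auriga, so Zara controls Auriga.
Zara holds 70% of Tessera, so Zara controls Tessera.
Tessera and Zara together hold 74% + 10% = 84% of Ardent, so Zara controls Ardent.
Tessera holds 100% of Oakfield, so Zara controls Oakfield.
No other company's threshold is met.
Zara controls 5 companies.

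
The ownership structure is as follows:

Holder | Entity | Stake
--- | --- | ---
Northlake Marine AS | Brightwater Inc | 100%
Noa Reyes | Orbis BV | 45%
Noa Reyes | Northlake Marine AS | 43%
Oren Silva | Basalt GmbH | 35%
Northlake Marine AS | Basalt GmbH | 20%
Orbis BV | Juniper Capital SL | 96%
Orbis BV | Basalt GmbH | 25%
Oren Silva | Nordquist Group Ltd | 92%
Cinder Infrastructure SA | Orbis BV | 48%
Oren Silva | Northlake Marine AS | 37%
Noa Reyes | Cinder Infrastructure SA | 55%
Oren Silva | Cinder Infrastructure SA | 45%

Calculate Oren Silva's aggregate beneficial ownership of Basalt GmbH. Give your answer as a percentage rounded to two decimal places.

47.80%

Oren reaches Basalt along 3 paths.
Direct stake: 35% = 35%.
Via Northlake: 37% × 20% = 7.4%.
Via Cinder → Orbis: 45% × 48% × 25% = 5.4%.
Total: 35% + 7.4% + 5.4% = 47.8%.
Rounded: 47.80%.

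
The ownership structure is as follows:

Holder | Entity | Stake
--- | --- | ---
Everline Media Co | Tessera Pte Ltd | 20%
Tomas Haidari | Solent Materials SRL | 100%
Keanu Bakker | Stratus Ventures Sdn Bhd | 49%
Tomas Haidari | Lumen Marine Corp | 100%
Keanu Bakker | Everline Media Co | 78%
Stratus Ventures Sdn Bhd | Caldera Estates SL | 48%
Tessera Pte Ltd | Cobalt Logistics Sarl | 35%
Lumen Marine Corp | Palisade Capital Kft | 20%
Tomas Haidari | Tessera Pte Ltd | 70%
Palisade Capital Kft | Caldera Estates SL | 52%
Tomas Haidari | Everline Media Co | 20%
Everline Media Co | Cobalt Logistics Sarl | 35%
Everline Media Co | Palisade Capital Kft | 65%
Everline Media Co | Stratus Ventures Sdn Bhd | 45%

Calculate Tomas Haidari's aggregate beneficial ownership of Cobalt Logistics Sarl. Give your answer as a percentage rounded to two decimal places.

Tomas reaches Cobalt along 3 paths.
Via Everline: 20% × 35% = 7%.
Via Everline → Tessera: 20% × 20% × 35% = 1.4%.
Via Tessera: 70% × 35% = 24.5%.
Total: 7% + 1.4% + 24.5% = 32.9%.
Rounded: 32.90%.

32.90%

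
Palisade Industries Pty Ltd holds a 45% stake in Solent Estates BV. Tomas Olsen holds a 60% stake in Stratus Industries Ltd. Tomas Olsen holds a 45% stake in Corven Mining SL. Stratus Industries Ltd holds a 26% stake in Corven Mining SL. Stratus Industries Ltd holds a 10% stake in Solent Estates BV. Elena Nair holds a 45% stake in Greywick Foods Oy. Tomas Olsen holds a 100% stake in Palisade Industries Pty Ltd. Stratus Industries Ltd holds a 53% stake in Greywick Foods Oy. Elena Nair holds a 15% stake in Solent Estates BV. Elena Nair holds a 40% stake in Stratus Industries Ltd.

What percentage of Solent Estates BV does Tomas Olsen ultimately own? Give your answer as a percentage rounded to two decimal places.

51.00%

Tomas reaches Solent along 2 paths.
Via Palisade: 100% × 45% = 45%.
Via Stratus: 60% × 10% = 6%.
Total: 45% + 6% = 51%.
Rounded: 51.00%.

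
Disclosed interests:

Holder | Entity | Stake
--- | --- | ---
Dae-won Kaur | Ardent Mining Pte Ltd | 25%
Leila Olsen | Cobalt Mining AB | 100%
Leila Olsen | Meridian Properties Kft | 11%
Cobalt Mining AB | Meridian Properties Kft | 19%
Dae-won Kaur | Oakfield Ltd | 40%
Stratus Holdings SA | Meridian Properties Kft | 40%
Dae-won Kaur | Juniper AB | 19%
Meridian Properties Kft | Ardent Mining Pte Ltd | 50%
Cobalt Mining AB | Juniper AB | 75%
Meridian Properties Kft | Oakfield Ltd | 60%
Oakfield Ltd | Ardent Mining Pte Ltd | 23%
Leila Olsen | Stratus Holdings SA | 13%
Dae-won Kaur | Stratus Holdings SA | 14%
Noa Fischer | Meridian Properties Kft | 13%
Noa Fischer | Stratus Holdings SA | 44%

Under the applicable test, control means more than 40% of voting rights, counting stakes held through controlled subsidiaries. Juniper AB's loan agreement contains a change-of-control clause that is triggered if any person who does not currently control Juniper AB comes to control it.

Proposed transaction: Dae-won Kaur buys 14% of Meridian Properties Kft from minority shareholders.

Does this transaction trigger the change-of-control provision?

The purchase changes only Dae-won's holdings, so Dae-won is the only person who could newly come to control Juniper.
Dae-won's largest direct stake is 40% in Oakfield, which does not meet the threshold, so Dae-won controls no company.
In Juniper, Dae-won's side holds only 19%, not > 40%.
So before the transaction, Dae-won does not control Juniper.
After the purchase, Dae-won holds 14% of Meridian directly.
Dae-won's side now holds 14% of Meridian, not > 40%, so Dae-won still does not control Meridian.
After the transaction, Dae-won's side holds 19% of Juniper, not > 40%, so Dae-won still does not control Juniper.
No new person acquires control, so the clause is not triggered.

No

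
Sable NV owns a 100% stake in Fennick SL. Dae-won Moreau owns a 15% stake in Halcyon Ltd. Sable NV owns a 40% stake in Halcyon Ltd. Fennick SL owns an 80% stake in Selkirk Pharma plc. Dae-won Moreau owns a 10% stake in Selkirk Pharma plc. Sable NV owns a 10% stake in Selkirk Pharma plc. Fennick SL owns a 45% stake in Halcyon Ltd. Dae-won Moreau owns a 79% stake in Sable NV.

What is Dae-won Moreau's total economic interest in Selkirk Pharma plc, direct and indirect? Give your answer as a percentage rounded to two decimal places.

81.10%

Dae-won reaches Selkirk along 3 paths.
Direct stake: 10% = 10%.
Via Sable → Fennick: 79% × 100% × 80% = 63.2%.
Via Sable: 79% × 10% = 7.9%.
Total: 10% + 63.2% + 7.9% = 81.1%.
Rounded: 81.10%.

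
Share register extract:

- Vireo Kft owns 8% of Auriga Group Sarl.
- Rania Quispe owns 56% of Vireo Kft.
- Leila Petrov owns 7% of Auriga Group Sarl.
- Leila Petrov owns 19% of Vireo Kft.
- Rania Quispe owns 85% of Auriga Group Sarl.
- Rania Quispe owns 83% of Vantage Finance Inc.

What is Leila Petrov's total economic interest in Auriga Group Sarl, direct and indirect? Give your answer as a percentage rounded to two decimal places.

Leila reaches Auriga along 2 paths.
Direct stake: 7% = 7%.
Via Vireo: 19% × 8% = 1.52%.
Total: 7% + 1.52% = 8.52%.

8.52%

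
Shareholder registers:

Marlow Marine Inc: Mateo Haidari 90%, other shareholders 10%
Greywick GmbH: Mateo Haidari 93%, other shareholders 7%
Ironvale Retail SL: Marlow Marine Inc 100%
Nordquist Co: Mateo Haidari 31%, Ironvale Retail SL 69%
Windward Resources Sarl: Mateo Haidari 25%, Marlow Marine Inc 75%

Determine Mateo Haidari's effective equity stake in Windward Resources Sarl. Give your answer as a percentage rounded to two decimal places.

92.50%

Mateo reaches Windward along 2 paths.
Direct stake: 25% = 25%.
Via Marlow: 90% × 75% = 67.5%.
Total: 25% + 67.5% = 92.5%.
Rounded: 92.50%.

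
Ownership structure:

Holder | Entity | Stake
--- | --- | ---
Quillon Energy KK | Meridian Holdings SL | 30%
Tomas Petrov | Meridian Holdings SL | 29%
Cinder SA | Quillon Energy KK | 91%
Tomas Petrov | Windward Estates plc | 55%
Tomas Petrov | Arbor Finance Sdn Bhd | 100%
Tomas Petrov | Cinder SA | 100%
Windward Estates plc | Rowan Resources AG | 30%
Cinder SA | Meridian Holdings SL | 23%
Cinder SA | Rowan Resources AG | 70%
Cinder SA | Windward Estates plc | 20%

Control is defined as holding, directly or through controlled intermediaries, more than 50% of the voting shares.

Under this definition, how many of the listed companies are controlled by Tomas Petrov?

Tomas holds 100% of Cinder, so Tomas controls Cinder.
Tomas and Cinder together hold 55% + 20% = 75% of Windward, so Tomas controls Windward.
Cinder holds 91% of Quillon, so Tomas controls Quillon.
Cinder and Tomas and Quillon together hold 23% + 29% + 30% = 82% of Meridian, so Tomas controls Meridian.
Tomas holds 100% of Arbor, so Tomas controls Arbor.
Windward and Cinder together hold 30% + 70% = 100% of Rowan, so Tomas controls Rowan.
Tomas controls 6 companies.

6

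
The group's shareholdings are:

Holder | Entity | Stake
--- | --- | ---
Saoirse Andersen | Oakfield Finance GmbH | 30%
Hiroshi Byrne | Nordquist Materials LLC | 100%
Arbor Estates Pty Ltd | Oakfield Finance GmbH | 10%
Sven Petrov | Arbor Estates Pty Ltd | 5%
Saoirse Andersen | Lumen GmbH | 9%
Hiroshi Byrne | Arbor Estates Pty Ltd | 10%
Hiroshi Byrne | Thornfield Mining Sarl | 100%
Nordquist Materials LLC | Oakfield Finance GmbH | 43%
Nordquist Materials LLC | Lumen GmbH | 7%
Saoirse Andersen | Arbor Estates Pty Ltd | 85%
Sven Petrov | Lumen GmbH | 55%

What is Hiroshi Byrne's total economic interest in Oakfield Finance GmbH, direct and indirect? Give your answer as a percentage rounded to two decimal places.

Hiroshi reaches Oakfield along 2 paths.
Via Arbor: 10% × 10% = 1%.
Via Nordquist: 100% × 43% = 43%.
Total: 1% + 43% = 44%.
Rounded: 44.00%.

44.00%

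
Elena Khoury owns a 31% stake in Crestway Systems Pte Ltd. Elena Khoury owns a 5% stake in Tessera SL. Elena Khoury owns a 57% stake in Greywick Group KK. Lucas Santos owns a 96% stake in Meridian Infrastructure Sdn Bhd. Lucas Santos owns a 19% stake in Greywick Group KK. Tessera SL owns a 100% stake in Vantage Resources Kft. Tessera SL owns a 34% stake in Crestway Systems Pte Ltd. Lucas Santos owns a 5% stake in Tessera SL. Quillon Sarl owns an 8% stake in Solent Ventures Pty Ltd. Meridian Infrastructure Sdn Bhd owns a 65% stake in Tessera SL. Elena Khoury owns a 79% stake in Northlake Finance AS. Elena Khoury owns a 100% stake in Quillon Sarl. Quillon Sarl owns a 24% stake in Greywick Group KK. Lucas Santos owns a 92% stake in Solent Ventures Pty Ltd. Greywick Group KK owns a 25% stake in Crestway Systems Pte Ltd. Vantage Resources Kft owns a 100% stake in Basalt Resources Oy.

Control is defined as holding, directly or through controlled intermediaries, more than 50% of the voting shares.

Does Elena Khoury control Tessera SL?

No

Elena holds 100% of Quillon, so Elena controls Quillon.
Quillon and Elena together hold 24% + 57% = 81% of Greywick, so Elena controls Greywick.
Greywick and Elena together hold 25% + 31% = 56% of Crestway, so Elena controls Crestway.
Elena holds 79% of Northlake, so Elena controls Northlake.
In Tessera, Elena's side holds only 5%, not > 50%.
So Elena does not control Tessera.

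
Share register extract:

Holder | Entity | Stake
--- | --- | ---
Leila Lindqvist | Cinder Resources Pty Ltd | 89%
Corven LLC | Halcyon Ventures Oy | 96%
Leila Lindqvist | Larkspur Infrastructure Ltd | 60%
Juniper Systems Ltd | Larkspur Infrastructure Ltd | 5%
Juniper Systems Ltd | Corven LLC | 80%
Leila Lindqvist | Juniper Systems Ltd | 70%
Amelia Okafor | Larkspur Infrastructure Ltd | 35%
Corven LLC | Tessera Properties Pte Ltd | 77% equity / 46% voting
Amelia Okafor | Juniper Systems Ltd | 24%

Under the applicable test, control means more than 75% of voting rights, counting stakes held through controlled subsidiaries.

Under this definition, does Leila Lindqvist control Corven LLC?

No

Leila holds 89% of Cinder, so Leila controls Cinder.
Neither Leila nor any entity Leila controls holds any voting interest in Corven.
So Leila does not control Corven.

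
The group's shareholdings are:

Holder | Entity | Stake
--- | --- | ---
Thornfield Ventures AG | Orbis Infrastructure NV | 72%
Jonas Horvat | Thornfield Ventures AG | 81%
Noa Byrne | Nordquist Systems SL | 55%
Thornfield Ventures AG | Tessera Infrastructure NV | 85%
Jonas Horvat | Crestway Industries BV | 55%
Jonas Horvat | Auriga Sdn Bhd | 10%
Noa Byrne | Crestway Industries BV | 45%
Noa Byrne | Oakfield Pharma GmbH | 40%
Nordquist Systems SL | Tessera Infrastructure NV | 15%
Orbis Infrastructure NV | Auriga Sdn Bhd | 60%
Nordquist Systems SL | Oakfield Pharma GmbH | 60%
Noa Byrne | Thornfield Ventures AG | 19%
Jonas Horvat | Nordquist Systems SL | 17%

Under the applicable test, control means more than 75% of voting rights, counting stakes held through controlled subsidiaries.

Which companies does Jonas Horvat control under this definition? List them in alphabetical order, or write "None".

Tessera Infrastructure NV, Thornfield Ventures AG

Jonas holds 81% of Thornfield, so Jonas controls Thornfield.
Thornfield holds 85% of Tessera, so Jonas controls Tessera.
No other company's threshold is met.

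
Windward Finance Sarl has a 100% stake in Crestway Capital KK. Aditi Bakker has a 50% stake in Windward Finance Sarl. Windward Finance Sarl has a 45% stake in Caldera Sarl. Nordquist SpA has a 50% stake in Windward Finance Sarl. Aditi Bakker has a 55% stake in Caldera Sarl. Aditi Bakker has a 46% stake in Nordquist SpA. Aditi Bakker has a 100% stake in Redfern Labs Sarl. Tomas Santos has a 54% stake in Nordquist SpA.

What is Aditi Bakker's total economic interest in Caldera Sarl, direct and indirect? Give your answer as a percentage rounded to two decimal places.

Aditi reaches Caldera along 3 paths.
Direct stake: 55% = 55%.
Via Windward: 50% × 45% = 22.5%.
Via Nordquist → Windward: 46% × 50% × 45% = 10.35%.
Total: 55% + 22.5% + 10.35% = 87.85%.

87.85%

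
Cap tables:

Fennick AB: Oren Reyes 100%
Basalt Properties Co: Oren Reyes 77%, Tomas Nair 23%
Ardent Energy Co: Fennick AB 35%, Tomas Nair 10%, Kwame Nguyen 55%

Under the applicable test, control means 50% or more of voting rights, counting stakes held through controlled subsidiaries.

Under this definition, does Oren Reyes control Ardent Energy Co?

No

Oren holds 100% of Fennick, so Oren controls Fennick.
Oren holds 77% of Basalt, so Oren controls Basalt.
In Ardent, Oren's side holds only 35%, not ≥ 50%.
So Oren does not control Ardent.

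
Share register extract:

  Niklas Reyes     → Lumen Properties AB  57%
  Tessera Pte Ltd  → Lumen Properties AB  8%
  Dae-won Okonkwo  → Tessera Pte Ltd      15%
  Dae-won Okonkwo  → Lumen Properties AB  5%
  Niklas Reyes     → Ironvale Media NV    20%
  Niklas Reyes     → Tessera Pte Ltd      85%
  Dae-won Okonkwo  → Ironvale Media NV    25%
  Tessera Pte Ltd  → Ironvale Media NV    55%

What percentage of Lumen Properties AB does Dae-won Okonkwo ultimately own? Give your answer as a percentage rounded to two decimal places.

Dae-won reaches Lumen along 2 paths.
Via Tessera: 15% × 8% = 1.2%.
Direct stake: 5% = 5%.
Total: 1.2% + 5% = 6.2%.
Rounded: 6.20%.

6.20%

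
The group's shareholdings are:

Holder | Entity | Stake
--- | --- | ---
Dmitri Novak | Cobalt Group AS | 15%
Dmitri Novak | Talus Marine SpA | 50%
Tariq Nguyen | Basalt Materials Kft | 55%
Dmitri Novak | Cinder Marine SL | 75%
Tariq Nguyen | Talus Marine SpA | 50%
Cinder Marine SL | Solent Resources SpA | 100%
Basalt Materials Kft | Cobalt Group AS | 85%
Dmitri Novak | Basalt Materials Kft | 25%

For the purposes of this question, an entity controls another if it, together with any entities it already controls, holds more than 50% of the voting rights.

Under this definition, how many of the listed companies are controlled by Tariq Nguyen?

Tariq holds 55% of Basalt, so Tariq controls Basalt.
Basalt holds 85% of Cobalt, so Tariq controls Cobalt.
No other company's threshold is met.
Tariq controls 2 companies.

2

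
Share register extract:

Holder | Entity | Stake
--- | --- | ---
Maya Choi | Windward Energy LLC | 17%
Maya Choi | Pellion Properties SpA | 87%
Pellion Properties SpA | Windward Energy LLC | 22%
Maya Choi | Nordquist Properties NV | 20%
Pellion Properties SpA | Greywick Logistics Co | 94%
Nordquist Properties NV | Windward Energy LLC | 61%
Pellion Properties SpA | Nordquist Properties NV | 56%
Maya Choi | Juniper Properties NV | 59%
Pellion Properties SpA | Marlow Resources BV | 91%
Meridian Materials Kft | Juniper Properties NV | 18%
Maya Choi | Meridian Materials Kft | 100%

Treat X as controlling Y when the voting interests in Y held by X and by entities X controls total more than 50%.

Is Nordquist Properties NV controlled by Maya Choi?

Yes

Maya holds 87% of Pellion, so Maya controls Pellion.
Maya and Pellion together hold 20% + 56% = 76% of Nordquist, so Maya controls Nordquist.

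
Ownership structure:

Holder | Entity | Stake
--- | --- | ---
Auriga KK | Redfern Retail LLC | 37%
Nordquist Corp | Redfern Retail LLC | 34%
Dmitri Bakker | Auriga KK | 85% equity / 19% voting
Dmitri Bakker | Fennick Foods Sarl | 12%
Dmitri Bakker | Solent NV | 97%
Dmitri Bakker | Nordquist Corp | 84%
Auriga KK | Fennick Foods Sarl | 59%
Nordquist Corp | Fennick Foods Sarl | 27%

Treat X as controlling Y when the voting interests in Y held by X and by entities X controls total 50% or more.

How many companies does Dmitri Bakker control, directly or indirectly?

Dmitri holds 97% of Solent, so Dmitri controls Solent.
Dmitri holds 84% of Nordquist, so Dmitri controls Nordquist.
No other company's threshold is met.
Dmitri controls 2 companies.

2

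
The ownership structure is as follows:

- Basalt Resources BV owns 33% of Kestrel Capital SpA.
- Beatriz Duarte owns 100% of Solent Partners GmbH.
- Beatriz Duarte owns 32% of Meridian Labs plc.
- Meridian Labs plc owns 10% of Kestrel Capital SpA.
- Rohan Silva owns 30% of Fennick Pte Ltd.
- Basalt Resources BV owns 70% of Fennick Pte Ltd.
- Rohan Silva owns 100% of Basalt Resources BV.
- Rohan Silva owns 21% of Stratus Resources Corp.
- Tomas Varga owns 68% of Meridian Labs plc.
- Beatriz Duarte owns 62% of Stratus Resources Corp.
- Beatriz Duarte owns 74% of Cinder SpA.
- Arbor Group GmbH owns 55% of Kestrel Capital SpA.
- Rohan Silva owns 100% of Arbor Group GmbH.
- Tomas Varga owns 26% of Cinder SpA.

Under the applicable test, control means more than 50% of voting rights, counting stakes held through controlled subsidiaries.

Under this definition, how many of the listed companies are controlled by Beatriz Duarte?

Beatriz holds 74% of Cinder, so Beatriz controls Cinder.
Beatriz holds 62% of Stratus, so Beatriz controls Stratus.
Beatriz holds 100% of Solent, so Beatriz controls Solent.
No other company's threshold is met.
Beatriz controls 3 companies.

3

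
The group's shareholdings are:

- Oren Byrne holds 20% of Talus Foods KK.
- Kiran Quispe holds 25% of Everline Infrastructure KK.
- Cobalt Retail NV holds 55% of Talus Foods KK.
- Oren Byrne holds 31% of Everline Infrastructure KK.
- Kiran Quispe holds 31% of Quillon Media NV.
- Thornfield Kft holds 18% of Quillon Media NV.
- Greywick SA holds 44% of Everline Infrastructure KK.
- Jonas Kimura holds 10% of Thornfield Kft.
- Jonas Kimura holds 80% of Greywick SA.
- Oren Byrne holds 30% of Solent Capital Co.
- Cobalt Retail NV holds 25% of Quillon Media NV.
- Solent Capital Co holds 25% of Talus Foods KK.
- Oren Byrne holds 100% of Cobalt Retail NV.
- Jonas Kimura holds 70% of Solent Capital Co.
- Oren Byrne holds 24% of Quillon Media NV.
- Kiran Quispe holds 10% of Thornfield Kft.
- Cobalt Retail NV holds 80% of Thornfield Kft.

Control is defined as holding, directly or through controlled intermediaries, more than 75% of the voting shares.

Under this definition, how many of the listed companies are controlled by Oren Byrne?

2

Oren holds 100% of Cobalt, so Oren controls Cobalt.
Cobalt holds 80% of Thornfield, so Oren controls Thornfield.
No other company's threshold is met.
Oren controls 2 companies.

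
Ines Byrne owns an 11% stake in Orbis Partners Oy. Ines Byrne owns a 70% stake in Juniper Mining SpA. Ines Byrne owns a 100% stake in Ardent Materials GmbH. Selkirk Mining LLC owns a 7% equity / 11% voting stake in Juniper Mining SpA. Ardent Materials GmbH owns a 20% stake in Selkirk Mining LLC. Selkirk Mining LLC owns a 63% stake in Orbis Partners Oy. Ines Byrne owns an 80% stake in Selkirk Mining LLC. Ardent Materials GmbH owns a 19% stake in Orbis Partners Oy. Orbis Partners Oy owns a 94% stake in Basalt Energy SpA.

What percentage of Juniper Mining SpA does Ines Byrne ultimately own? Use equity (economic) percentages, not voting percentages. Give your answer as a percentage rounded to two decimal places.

Ines reaches Juniper along 3 paths.
Via Selkirk: 80% × 7% = 5.6%.
Via Ardent → Selkirk: 100% × 20% × 7% = 1.4%.
Direct stake: 70% = 70%.
Total: 5.6% + 1.4% + 70% = 77%.
Rounded: 77.00%.

77.00%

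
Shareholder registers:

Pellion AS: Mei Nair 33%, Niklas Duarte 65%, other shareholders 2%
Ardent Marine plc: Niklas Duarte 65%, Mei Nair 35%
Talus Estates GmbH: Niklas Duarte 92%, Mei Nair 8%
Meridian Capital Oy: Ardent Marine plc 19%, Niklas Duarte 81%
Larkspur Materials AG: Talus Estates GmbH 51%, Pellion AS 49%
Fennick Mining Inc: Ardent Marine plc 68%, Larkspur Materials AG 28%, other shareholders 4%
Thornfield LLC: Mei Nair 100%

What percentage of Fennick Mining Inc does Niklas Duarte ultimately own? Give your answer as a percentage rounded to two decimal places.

66.26%

Niklas reaches Fennick along 3 paths.
Via Ardent: 65% × 68% = 44.2%.
Via Talus → Larkspur: 92% × 51% × 28% = 13.1376%.
Via Pellion → Larkspur: 65% × 49% × 28% = 8.918%.
Total: 44.2% + 13.1376% + 8.918% = 66.2556%.
Rounded: 66.26%.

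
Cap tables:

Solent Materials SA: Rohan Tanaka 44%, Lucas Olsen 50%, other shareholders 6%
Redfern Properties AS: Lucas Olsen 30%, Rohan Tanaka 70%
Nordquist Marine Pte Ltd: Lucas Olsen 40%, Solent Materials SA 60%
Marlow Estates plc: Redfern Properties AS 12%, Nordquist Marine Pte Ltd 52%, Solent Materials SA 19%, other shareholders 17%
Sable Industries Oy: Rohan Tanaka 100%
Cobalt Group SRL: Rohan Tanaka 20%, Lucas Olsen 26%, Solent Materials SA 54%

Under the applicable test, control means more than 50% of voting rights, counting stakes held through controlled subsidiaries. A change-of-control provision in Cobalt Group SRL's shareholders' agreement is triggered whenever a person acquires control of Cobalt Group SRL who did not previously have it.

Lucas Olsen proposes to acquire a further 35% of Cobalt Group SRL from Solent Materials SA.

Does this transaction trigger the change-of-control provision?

Yes

The purchase adds only to Lucas's holdings (Solent's stake shrinks), so Lucas is the only person who could newly come to control Cobalt.
Lucas's largest direct stake is 50% in Solent, which does not meet the threshold, so Lucas controls no company.
In Cobalt, Lucas's side holds only 26%, not > 50%.
So before the transaction, Lucas does not control Cobalt.
After the purchase, Lucas's direct stake in Cobalt rises to 26% + 35% = 61%, and Solent's stake falls to 19%.
Lucas holds 61% of Cobalt, so Lucas controls Cobalt.
Lucas did not control Cobalt before and does after, so the clause is triggered.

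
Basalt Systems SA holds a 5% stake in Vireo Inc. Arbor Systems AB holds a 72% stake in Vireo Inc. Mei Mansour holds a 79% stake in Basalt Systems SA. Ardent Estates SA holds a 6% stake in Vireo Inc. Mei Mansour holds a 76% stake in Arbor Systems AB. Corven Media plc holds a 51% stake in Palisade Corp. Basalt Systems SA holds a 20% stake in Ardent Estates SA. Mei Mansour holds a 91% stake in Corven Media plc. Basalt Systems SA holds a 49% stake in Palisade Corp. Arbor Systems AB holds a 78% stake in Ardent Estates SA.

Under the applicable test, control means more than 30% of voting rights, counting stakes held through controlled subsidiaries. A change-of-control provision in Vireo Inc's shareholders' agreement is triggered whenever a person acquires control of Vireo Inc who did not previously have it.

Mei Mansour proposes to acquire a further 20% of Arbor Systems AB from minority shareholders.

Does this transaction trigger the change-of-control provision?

No

The purchase changes only Mei's holdings, so Mei is the only person who could newly come to control Vireo.
Mei holds 76% of Arbor, so Mei controls Arbor.
Mei holds 79% of Basalt, so Mei controls Basalt.
Arbor and Basalt together hold 78% + 20% = 98% of Ardent, so Mei controls Ardent.
Ardent and Basalt and Arbor together hold 6% + 5% + 72% = 83% of Vireo, so Mei controls Vireo.
So Mei already controls Vireo before the transaction.
After the purchase, Mei's direct stake in Arbor rises to 76% + 20% = 96%.
Mei controlled Vireo already, so this is not a new person acquiring control; every other person's position is unchanged or reduced.
No new person acquires control, so the clause is not triggered.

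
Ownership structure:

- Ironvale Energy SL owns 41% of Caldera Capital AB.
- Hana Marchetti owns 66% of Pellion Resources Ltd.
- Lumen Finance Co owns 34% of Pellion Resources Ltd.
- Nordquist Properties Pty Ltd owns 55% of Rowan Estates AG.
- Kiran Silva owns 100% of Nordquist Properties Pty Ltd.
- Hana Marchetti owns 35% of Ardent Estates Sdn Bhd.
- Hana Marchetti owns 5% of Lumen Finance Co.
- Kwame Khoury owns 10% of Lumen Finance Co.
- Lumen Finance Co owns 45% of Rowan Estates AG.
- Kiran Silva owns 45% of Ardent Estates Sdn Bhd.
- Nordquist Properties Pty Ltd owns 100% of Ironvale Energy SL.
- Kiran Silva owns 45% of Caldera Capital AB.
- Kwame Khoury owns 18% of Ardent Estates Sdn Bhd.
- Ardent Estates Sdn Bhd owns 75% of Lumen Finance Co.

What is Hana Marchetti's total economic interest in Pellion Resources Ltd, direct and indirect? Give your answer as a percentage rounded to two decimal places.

Hana reaches Pellion along 3 paths.
Direct stake: 66% = 66%.
Via Ardent → Lumen: 35% × 75% × 34% = 8.925%.
Via Lumen: 5% × 34% = 1.7%.
Total: 66% + 8.925% + 1.7% = 76.625%.
Rounded: 76.63%.

76.63%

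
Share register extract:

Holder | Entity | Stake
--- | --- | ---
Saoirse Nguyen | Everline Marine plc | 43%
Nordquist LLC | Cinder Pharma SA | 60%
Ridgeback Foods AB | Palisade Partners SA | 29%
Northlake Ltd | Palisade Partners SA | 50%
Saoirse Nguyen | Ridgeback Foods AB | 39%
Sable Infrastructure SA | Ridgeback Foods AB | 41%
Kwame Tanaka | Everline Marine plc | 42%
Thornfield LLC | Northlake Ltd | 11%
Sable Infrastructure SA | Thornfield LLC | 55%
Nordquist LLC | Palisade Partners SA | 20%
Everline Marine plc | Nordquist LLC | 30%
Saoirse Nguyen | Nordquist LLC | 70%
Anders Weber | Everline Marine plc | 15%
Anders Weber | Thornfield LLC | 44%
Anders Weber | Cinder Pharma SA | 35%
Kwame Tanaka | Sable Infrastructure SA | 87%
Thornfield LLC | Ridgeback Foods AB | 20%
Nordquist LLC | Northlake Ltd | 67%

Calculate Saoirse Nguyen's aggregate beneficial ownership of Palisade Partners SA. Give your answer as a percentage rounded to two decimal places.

55.66%

Saoirse reaches Palisade along 5 paths.
Via Everline → Nordquist: 43% × 30% × 20% = 2.58%.
Via Nordquist: 70% × 20% = 14%.
Via Everline → Nordquist → Northlake: 43% × 30% × 67% × 50% = 4.3215%.
Via Nordquist → Northlake: 70% × 67% × 50% = 23.45%.
Via Ridgeback: 39% × 29% = 11.31%.
Total: 2.58% + 14% + 4.3215% + 23.45% + 11.31% = 55.6615%.
Rounded: 55.66%.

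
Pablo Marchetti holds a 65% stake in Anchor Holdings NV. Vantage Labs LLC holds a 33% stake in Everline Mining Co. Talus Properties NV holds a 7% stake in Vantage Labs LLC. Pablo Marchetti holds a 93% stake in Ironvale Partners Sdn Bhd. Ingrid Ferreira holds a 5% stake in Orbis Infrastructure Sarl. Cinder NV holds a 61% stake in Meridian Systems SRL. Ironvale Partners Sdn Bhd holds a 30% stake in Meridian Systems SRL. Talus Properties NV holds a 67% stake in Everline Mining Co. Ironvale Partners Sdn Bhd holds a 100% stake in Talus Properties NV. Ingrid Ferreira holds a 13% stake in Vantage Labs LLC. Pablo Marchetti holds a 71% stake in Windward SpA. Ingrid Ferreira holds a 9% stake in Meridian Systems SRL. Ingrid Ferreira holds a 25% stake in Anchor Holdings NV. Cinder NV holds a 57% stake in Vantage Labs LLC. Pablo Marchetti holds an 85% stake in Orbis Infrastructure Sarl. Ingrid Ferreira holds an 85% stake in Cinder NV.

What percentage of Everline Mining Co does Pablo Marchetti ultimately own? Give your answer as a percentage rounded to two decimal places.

Pablo reaches Everline along 2 paths.
Via Ironvale → Talus → Vantage: 93% × 100% × 7% × 33% = 2.1483%.
Via Ironvale → Talus: 93% × 100% × 67% = 62.31%.
Total: 2.1483% + 62.31% = 64.4583%.
Rounded: 64.46%.

64.46%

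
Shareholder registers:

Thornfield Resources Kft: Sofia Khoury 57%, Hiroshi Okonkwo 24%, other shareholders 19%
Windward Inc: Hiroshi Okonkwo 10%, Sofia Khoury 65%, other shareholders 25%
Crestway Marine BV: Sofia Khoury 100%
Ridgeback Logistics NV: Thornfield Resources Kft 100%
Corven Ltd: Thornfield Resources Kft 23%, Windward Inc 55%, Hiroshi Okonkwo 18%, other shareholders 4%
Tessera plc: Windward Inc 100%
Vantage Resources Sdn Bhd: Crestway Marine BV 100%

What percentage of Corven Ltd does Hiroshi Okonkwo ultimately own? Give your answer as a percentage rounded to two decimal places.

29.02%

Hiroshi reaches Corven along 3 paths.
Via Thornfield: 24% × 23% = 5.52%.
Via Windward: 10% × 55% = 5.5%.
Direct stake: 18% = 18%.
Total: 5.52% + 5.5% + 18% = 29.02%.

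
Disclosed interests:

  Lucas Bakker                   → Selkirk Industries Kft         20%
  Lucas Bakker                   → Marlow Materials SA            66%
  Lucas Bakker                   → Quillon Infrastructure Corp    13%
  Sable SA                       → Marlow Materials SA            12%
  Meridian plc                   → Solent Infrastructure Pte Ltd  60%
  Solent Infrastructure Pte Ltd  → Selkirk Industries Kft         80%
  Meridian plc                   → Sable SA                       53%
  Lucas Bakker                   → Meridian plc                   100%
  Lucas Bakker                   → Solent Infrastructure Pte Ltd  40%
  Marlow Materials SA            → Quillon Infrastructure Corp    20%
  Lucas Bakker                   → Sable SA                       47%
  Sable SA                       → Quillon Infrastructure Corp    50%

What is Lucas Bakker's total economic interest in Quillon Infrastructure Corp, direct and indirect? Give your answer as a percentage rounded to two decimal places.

78.60%

Lucas reaches Quillon along 6 paths.
Via Sable → Marlow: 47% × 12% × 20% = 1.128%.
Via Meridian → Sable → Marlow: 100% × 53% × 12% × 20% = 1.272%.
Via Marlow: 66% × 20% = 13.2%.
Direct stake: 13% = 13%.
Via Sable: 47% × 50% = 23.5%.
Via Meridian → Sable: 100% × 53% × 50% = 26.5%.
Total: 1.128% + 1.272% + 13.2% + 13% + 23.5% + 26.5% = 78.6%.
Rounded: 78.60%.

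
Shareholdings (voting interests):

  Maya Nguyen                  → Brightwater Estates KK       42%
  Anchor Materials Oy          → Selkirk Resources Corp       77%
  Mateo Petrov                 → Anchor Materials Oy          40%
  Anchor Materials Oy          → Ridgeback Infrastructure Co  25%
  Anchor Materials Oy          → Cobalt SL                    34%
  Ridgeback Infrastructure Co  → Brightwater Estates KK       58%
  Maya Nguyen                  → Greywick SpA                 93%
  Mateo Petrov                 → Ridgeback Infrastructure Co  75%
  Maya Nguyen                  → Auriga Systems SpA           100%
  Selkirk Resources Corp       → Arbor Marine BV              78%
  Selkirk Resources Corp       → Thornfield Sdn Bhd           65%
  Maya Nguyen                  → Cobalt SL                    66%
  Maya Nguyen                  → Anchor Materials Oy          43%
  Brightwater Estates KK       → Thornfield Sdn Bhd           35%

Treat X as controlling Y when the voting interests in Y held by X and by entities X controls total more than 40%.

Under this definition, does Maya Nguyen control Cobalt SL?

Maya holds 43% of Anchor, so Maya controls Anchor.
Anchor and Maya together hold 34% + 66% = 100% of Cobalt, so Maya controls Cobalt.

Yes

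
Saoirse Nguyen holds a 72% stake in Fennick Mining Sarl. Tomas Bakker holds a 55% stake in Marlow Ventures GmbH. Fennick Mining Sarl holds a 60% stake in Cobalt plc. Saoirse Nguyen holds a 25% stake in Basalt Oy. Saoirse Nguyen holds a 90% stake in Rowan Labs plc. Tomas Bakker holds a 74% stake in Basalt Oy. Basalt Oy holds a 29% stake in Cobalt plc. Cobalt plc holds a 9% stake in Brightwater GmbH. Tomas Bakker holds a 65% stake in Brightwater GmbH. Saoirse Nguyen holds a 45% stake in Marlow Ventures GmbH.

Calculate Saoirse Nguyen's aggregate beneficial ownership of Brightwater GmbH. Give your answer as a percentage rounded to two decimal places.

4.54%

Saoirse reaches Brightwater along 2 paths.
Via Fennick → Cobalt: 72% × 60% × 9% = 3.888%.
Via Basalt → Cobalt: 25% × 29% × 9% = 0.6525%.
Total: 3.888% + 0.6525% = 4.5405%.
Rounded: 4.54%.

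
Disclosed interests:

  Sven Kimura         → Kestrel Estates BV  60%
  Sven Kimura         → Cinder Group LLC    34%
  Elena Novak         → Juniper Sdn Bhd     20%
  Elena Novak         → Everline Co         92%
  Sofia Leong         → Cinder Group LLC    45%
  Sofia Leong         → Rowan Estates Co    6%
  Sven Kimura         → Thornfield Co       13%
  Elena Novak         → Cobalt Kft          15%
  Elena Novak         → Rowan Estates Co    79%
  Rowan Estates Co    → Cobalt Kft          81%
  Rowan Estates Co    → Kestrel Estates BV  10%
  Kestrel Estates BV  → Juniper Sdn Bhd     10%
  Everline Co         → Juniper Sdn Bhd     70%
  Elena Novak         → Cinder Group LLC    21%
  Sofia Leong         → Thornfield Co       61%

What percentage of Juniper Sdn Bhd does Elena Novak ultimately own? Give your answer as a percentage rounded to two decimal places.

Elena reaches Juniper along 3 paths.
Direct stake: 20% = 20%.
Via Everline: 92% × 70% = 64.4%.
Via Rowan → Kestrel: 79% × 10% × 10% = 0.79%.
Total: 20% + 64.4% + 0.79% = 85.19%.

85.19%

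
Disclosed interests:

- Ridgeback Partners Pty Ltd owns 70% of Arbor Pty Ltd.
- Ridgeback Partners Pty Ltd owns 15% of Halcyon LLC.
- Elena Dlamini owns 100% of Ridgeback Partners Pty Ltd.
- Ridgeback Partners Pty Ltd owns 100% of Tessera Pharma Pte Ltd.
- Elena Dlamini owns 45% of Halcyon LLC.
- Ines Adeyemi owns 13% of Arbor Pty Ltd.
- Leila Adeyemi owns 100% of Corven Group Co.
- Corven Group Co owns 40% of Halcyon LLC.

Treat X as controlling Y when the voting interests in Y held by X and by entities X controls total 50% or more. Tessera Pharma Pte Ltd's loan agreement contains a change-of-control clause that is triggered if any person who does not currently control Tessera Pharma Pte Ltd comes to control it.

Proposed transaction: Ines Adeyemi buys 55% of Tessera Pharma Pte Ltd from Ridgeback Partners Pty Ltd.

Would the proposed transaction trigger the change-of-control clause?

The purchase adds only to Ines's holdings (Ridgeback's stake shrinks), so Ines is the only person who could newly come to control Tessera.
Ines's largest direct stake is 13% in Arbor, which does not meet the threshold, so Ines controls no company.
Neither Ines nor any entity Ines controls holds any voting interest in Tessera.
So before the transaction, Ines does not control Tessera.
After the purchase, Ines holds 55% of Tessera directly, and Ridgeback's stake falls to 45%.
Ines holds 55% of Tessera, so Ines controls Tessera.
Ines did not control Tessera before and does after, so the clause is triggered.

Yes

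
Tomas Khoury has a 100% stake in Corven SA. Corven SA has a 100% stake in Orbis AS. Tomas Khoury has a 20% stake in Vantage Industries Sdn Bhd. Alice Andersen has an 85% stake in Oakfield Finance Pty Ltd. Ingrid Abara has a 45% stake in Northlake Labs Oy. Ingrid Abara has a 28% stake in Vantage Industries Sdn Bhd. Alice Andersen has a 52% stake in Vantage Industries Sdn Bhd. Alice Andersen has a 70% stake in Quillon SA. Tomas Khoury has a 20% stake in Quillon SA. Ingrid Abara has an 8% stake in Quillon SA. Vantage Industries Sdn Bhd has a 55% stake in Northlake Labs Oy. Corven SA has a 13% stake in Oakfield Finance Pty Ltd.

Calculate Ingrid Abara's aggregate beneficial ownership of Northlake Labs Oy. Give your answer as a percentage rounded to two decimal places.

Ingrid reaches Northlake along 2 paths.
Direct stake: 45% = 45%.
Via Vantage: 28% × 55% = 15.4%.
Total: 45% + 15.4% = 60.4%.
Rounded: 60.40%.

60.40%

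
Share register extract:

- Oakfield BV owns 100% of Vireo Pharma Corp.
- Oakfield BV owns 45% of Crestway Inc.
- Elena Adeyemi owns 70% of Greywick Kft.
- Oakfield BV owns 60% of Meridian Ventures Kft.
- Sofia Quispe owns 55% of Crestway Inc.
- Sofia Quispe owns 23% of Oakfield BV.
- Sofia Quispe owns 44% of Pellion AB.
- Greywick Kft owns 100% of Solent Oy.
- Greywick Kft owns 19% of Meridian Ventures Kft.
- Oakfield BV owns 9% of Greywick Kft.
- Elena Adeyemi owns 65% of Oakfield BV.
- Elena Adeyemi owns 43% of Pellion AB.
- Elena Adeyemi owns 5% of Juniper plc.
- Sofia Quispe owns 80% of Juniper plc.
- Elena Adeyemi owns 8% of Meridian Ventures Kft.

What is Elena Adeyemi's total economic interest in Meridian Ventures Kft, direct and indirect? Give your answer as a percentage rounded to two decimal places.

Elena reaches Meridian along 4 paths.
Via Oakfield: 65% × 60% = 39%.
Via Oakfield → Greywick: 65% × 9% × 19% = 1.1115%.
Via Greywick: 70% × 19% = 13.3%.
Direct stake: 8% = 8%.
Total: 39% + 1.1115% + 13.3% + 8% = 61.4115%.
Rounded: 61.41%.

61.41%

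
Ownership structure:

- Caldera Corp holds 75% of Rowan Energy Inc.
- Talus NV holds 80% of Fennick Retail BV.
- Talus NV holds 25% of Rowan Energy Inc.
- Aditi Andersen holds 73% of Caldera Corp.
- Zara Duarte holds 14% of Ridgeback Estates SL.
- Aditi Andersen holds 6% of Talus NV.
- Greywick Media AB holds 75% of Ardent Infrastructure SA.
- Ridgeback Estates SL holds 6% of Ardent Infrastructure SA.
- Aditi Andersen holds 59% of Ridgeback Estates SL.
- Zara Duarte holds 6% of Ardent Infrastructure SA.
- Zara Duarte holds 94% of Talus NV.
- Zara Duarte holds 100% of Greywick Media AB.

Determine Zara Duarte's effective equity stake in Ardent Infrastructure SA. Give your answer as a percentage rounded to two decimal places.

Zara reaches Ardent along 3 paths.
Via Greywick: 100% × 75% = 75%.
Via Ridgeback: 14% × 6% = 0.84%.
Direct stake: 6% = 6%.
Total: 75% + 0.84% + 6% = 81.84%.

81.84%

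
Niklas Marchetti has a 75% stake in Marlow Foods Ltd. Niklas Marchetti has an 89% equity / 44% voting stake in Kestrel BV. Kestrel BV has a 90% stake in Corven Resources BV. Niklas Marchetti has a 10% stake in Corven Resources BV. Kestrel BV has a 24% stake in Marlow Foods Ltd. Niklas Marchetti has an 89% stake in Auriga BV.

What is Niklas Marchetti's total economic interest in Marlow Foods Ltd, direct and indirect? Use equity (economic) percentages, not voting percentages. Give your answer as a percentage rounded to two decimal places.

Niklas reaches Marlow along 2 paths.
Via Kestrel: 89% × 24% = 21.36%.
Direct stake: 75% = 75%.
Total: 21.36% + 75% = 96.36%.

96.36%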